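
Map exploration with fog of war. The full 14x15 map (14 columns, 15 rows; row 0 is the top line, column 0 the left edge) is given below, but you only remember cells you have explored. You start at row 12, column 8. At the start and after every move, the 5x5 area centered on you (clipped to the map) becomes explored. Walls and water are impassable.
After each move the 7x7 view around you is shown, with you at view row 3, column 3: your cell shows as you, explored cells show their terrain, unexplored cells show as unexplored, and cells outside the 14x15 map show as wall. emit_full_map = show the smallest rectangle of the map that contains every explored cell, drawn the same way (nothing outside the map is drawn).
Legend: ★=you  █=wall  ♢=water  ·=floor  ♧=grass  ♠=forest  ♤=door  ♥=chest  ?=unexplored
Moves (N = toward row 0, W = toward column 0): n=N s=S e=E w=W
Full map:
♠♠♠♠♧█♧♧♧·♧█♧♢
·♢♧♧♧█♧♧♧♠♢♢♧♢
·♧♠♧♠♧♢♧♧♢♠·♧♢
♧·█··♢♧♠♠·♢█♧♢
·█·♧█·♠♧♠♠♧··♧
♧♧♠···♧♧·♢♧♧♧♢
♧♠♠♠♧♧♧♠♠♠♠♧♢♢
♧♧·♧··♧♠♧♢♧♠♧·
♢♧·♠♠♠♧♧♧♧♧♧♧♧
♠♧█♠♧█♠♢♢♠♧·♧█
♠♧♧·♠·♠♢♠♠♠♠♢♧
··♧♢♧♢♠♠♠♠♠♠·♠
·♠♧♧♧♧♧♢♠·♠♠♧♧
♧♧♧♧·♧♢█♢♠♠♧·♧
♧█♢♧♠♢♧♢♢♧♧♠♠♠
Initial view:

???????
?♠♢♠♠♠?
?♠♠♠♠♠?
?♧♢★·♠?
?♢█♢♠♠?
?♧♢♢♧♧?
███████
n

???????
?♠♢♢♠♧?
?♠♢♠♠♠?
?♠♠★♠♠?
?♧♢♠·♠?
?♢█♢♠♠?
?♧♢♢♧♧?

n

???????
?♧♧♧♧♧?
?♠♢♢♠♧?
?♠♢★♠♠?
?♠♠♠♠♠?
?♧♢♠·♠?
?♢█♢♠♠?

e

???????
♧♧♧♧♧♧?
♠♢♢♠♧·?
♠♢♠★♠♠?
♠♠♠♠♠♠?
♧♢♠·♠♠?
♢█♢♠♠??

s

♧♧♧♧♧♧?
♠♢♢♠♧·?
♠♢♠♠♠♠?
♠♠♠★♠♠?
♧♢♠·♠♠?
♢█♢♠♠♧?
♧♢♢♧♧??

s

♠♢♢♠♧·?
♠♢♠♠♠♠?
♠♠♠♠♠♠?
♧♢♠★♠♠?
♢█♢♠♠♧?
♧♢♢♧♧♠?
███████

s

♠♢♠♠♠♠?
♠♠♠♠♠♠?
♧♢♠·♠♠?
♢█♢★♠♧?
♧♢♢♧♧♠?
███████
███████

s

♠♠♠♠♠♠?
♧♢♠·♠♠?
♢█♢♠♠♧?
♧♢♢★♧♠?
███████
███████
███████

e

♠♠♠♠♠??
♢♠·♠♠♧?
█♢♠♠♧·?
♢♢♧★♠♠?
███████
███████
███████

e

♠♠♠♠??█
♠·♠♠♧♧█
♢♠♠♧·♧█
♢♧♧★♠♠█
███████
███████
███████

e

♠♠♠??██
·♠♠♧♧██
♠♠♧·♧██
♧♧♠★♠██
███████
███████
███████

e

♠♠??███
♠♠♧♧███
♠♧·♧███
♧♠♠★███
███████
███████
███████

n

♠♠??███
♠♠·♠███
♠♠♧♧███
♠♧·★███
♧♠♠♠███
███████
███████

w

♠♠♠??██
♠♠♠·♠██
·♠♠♧♧██
♠♠♧★♧██
♧♧♠♠♠██
███████
███████

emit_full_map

♧♧♧♧♧♧??
♠♢♢♠♧·??
♠♢♠♠♠♠??
♠♠♠♠♠♠·♠
♧♢♠·♠♠♧♧
♢█♢♠♠♧★♧
♧♢♢♧♧♠♠♠


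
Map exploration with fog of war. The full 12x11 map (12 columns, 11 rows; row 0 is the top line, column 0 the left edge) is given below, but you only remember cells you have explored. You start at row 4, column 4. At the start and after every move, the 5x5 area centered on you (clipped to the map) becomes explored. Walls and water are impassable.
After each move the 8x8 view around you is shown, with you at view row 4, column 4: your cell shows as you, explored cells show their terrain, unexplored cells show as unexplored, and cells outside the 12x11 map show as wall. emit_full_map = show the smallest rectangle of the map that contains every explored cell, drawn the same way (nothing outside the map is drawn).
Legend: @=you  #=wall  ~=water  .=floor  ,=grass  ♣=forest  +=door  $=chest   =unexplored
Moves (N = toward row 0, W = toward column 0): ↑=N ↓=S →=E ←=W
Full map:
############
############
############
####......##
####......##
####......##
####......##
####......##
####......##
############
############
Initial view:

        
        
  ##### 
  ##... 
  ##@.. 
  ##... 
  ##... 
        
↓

        
  ##### 
  ##... 
  ##... 
  ##@.. 
  ##... 
  ##... 
        

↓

  ##### 
  ##... 
  ##... 
  ##... 
  ##@.. 
  ##... 
  ##... 
        

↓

  ##... 
  ##... 
  ##... 
  ##... 
  ##@.. 
  ##... 
  ##### 
        

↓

  ##... 
  ##... 
  ##... 
  ##... 
  ##@.. 
  ##### 
  ##### 
########

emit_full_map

#####
##...
##...
##...
##...
##...
##@..
#####
#####

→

 ##...  
 ##...  
 ##.... 
 ##.... 
 ##.@.. 
 ###### 
 ###### 
########

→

##...   
##...   
##..... 
##..... 
##..@.. 
####### 
####### 
########

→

#...    
#...    
#...... 
#...... 
#...@.. 
####### 
####### 
########

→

...     
...     
......# 
......# 
....@.# 
####### 
####### 
########

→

..     #
..     #
.....###
.....###
....@###
########
########
########

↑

..     #
..     #
.....###
.....###
....@###
.....###
########
########

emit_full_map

#####     
##...     
##...     
##......##
##......##
##.....@##
##......##
##########
##########

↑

##     #
..     #
.....###
.....###
....@###
.....###
.....###
########

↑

       #
##     #
.....###
.....###
....@###
.....###
.....###
.....###

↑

       #
       #
########
.....###
....@###
.....###
.....###
.....###

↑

########
       #
  ######
########
....@###
.....###
.....###
.....###

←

########
        
  ######
########
....@.##
......##
......##
......##

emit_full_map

    ######
##########
##....@.##
##......##
##......##
##......##
##......##
##......##
##########
##########

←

########
        
  ######
########
#...@..#
#......#
#......#
#......#

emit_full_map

   #######
##########
##...@..##
##......##
##......##
##......##
##......##
##......##
##########
##########


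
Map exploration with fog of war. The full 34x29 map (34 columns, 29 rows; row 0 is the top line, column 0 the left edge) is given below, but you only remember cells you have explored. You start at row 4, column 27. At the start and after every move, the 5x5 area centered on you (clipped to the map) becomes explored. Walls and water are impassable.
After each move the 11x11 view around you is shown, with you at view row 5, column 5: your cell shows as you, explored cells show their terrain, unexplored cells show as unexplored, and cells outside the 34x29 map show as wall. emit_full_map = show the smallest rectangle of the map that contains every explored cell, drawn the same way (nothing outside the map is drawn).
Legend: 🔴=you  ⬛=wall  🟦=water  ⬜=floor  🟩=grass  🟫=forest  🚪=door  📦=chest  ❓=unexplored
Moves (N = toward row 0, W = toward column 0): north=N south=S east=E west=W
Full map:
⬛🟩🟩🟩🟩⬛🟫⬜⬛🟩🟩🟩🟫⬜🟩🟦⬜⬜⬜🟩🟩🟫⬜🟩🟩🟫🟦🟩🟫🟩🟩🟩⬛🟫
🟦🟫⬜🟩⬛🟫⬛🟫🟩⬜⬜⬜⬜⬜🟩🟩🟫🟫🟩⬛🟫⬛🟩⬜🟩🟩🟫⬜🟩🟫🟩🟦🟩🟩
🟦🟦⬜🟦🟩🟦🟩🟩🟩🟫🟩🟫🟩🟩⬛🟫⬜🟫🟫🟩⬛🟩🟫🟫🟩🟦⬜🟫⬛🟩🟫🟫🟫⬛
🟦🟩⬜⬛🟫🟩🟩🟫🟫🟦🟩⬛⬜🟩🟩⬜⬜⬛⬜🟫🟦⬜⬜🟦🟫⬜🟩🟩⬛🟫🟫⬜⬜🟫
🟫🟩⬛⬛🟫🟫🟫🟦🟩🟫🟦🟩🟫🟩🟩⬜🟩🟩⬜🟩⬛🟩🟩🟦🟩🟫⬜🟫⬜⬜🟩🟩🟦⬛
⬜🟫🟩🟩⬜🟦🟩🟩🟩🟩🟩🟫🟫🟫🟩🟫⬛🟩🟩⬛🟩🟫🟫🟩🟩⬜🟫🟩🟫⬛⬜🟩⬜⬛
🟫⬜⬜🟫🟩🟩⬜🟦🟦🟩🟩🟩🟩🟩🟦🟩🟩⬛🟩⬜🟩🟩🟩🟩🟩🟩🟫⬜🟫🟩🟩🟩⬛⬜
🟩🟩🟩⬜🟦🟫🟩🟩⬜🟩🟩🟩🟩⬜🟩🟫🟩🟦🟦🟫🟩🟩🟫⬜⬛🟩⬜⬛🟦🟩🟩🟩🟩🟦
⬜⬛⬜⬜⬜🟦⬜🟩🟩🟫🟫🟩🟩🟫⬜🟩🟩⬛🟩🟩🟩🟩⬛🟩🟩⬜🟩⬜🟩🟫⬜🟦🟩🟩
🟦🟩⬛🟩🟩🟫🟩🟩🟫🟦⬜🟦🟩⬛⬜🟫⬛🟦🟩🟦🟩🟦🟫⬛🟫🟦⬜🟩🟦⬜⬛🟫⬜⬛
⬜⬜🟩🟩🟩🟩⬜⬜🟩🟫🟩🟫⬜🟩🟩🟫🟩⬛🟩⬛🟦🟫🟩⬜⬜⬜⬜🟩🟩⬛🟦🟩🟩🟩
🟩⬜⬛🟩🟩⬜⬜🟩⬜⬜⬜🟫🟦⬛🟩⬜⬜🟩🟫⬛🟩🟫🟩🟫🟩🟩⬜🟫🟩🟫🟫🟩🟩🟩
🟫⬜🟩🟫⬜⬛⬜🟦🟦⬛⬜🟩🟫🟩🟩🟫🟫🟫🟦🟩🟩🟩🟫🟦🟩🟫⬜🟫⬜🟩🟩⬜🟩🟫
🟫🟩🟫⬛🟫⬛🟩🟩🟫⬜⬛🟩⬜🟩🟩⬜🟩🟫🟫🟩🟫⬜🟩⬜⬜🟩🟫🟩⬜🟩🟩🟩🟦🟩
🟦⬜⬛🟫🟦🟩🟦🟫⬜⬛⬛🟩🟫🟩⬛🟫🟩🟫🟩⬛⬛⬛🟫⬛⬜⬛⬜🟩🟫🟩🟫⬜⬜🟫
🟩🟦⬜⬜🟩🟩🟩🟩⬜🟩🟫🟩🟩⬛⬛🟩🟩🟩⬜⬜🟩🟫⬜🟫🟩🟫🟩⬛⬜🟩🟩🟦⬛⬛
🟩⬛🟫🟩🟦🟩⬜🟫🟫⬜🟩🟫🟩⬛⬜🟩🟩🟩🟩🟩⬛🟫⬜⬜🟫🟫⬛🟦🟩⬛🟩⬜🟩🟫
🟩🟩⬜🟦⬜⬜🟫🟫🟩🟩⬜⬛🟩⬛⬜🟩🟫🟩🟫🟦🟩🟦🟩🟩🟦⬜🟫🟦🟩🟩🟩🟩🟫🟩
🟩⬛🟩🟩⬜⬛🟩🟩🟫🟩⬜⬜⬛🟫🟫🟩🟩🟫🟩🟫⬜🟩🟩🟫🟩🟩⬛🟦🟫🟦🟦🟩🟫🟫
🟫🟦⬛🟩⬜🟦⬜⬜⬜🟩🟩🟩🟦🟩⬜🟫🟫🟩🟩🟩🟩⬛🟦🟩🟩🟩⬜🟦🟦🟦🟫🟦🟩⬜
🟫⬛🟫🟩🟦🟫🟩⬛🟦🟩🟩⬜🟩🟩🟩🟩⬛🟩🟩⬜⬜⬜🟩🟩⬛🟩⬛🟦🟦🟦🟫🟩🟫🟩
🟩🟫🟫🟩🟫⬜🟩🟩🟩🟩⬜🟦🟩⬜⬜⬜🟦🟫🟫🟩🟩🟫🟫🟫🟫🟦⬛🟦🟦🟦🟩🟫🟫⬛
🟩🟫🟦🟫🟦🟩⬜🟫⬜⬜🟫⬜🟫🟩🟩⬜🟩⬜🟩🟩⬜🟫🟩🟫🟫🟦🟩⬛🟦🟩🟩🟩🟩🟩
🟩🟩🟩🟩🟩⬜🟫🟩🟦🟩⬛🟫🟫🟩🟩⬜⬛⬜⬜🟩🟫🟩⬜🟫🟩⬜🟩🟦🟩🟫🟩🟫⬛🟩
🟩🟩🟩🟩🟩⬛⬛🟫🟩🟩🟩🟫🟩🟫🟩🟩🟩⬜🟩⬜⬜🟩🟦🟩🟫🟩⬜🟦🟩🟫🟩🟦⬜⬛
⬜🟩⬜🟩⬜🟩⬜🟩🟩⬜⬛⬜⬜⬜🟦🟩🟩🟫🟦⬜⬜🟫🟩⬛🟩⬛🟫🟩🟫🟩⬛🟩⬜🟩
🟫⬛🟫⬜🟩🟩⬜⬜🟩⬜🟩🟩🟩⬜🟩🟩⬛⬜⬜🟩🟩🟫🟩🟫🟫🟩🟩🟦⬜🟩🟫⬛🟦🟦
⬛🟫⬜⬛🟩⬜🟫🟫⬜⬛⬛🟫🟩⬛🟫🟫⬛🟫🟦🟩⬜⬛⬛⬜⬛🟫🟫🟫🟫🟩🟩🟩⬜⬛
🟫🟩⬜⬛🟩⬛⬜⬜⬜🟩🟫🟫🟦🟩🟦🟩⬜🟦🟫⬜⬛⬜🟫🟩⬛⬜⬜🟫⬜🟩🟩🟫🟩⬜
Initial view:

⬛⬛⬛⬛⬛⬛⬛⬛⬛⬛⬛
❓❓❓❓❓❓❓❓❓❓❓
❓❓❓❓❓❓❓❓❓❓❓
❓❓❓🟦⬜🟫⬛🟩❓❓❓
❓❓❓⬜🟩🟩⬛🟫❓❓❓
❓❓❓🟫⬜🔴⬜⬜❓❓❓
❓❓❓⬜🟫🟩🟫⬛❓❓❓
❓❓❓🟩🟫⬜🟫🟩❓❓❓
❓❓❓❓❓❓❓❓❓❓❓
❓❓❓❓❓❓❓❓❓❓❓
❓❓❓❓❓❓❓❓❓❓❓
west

⬛⬛⬛⬛⬛⬛⬛⬛⬛⬛⬛
❓❓❓❓❓❓❓❓❓❓❓
❓❓❓❓❓❓❓❓❓❓❓
❓❓❓🟩🟦⬜🟫⬛🟩❓❓
❓❓❓🟫⬜🟩🟩⬛🟫❓❓
❓❓❓🟩🟫🔴🟫⬜⬜❓❓
❓❓❓🟩⬜🟫🟩🟫⬛❓❓
❓❓❓🟩🟩🟫⬜🟫🟩❓❓
❓❓❓❓❓❓❓❓❓❓❓
❓❓❓❓❓❓❓❓❓❓❓
❓❓❓❓❓❓❓❓❓❓❓

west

⬛⬛⬛⬛⬛⬛⬛⬛⬛⬛⬛
❓❓❓❓❓❓❓❓❓❓❓
❓❓❓❓❓❓❓❓❓❓❓
❓❓❓🟫🟩🟦⬜🟫⬛🟩❓
❓❓❓🟦🟫⬜🟩🟩⬛🟫❓
❓❓❓🟦🟩🔴⬜🟫⬜⬜❓
❓❓❓🟩🟩⬜🟫🟩🟫⬛❓
❓❓❓🟩🟩🟩🟫⬜🟫🟩❓
❓❓❓❓❓❓❓❓❓❓❓
❓❓❓❓❓❓❓❓❓❓❓
❓❓❓❓❓❓❓❓❓❓❓

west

⬛⬛⬛⬛⬛⬛⬛⬛⬛⬛⬛
❓❓❓❓❓❓❓❓❓❓❓
❓❓❓❓❓❓❓❓❓❓❓
❓❓❓🟫🟫🟩🟦⬜🟫⬛🟩
❓❓❓⬜🟦🟫⬜🟩🟩⬛🟫
❓❓❓🟩🟦🔴🟫⬜🟫⬜⬜
❓❓❓🟫🟩🟩⬜🟫🟩🟫⬛
❓❓❓🟩🟩🟩🟩🟫⬜🟫🟩
❓❓❓❓❓❓❓❓❓❓❓
❓❓❓❓❓❓❓❓❓❓❓
❓❓❓❓❓❓❓❓❓❓❓

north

⬛⬛⬛⬛⬛⬛⬛⬛⬛⬛⬛
⬛⬛⬛⬛⬛⬛⬛⬛⬛⬛⬛
❓❓❓❓❓❓❓❓❓❓❓
❓❓❓🟩⬜🟩🟩🟫❓❓❓
❓❓❓🟫🟫🟩🟦⬜🟫⬛🟩
❓❓❓⬜🟦🔴⬜🟩🟩⬛🟫
❓❓❓🟩🟦🟩🟫⬜🟫⬜⬜
❓❓❓🟫🟩🟩⬜🟫🟩🟫⬛
❓❓❓🟩🟩🟩🟩🟫⬜🟫🟩
❓❓❓❓❓❓❓❓❓❓❓
❓❓❓❓❓❓❓❓❓❓❓

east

⬛⬛⬛⬛⬛⬛⬛⬛⬛⬛⬛
⬛⬛⬛⬛⬛⬛⬛⬛⬛⬛⬛
❓❓❓❓❓❓❓❓❓❓❓
❓❓🟩⬜🟩🟩🟫⬜❓❓❓
❓❓🟫🟫🟩🟦⬜🟫⬛🟩❓
❓❓⬜🟦🟫🔴🟩🟩⬛🟫❓
❓❓🟩🟦🟩🟫⬜🟫⬜⬜❓
❓❓🟫🟩🟩⬜🟫🟩🟫⬛❓
❓❓🟩🟩🟩🟩🟫⬜🟫🟩❓
❓❓❓❓❓❓❓❓❓❓❓
❓❓❓❓❓❓❓❓❓❓❓

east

⬛⬛⬛⬛⬛⬛⬛⬛⬛⬛⬛
⬛⬛⬛⬛⬛⬛⬛⬛⬛⬛⬛
❓❓❓❓❓❓❓❓❓❓❓
❓🟩⬜🟩🟩🟫⬜🟩❓❓❓
❓🟫🟫🟩🟦⬜🟫⬛🟩❓❓
❓⬜🟦🟫⬜🔴🟩⬛🟫❓❓
❓🟩🟦🟩🟫⬜🟫⬜⬜❓❓
❓🟫🟩🟩⬜🟫🟩🟫⬛❓❓
❓🟩🟩🟩🟩🟫⬜🟫🟩❓❓
❓❓❓❓❓❓❓❓❓❓❓
❓❓❓❓❓❓❓❓❓❓❓

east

⬛⬛⬛⬛⬛⬛⬛⬛⬛⬛⬛
⬛⬛⬛⬛⬛⬛⬛⬛⬛⬛⬛
❓❓❓❓❓❓❓❓❓❓❓
🟩⬜🟩🟩🟫⬜🟩🟫❓❓❓
🟫🟫🟩🟦⬜🟫⬛🟩❓❓❓
⬜🟦🟫⬜🟩🔴⬛🟫❓❓❓
🟩🟦🟩🟫⬜🟫⬜⬜❓❓❓
🟫🟩🟩⬜🟫🟩🟫⬛❓❓❓
🟩🟩🟩🟩🟫⬜🟫🟩❓❓❓
❓❓❓❓❓❓❓❓❓❓❓
❓❓❓❓❓❓❓❓❓❓❓

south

⬛⬛⬛⬛⬛⬛⬛⬛⬛⬛⬛
❓❓❓❓❓❓❓❓❓❓❓
🟩⬜🟩🟩🟫⬜🟩🟫❓❓❓
🟫🟫🟩🟦⬜🟫⬛🟩❓❓❓
⬜🟦🟫⬜🟩🟩⬛🟫❓❓❓
🟩🟦🟩🟫⬜🔴⬜⬜❓❓❓
🟫🟩🟩⬜🟫🟩🟫⬛❓❓❓
🟩🟩🟩🟩🟫⬜🟫🟩❓❓❓
❓❓❓❓❓❓❓❓❓❓❓
❓❓❓❓❓❓❓❓❓❓❓
❓❓❓❓❓❓❓❓❓❓❓

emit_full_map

🟩⬜🟩🟩🟫⬜🟩🟫
🟫🟫🟩🟦⬜🟫⬛🟩
⬜🟦🟫⬜🟩🟩⬛🟫
🟩🟦🟩🟫⬜🔴⬜⬜
🟫🟩🟩⬜🟫🟩🟫⬛
🟩🟩🟩🟩🟫⬜🟫🟩

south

❓❓❓❓❓❓❓❓❓❓❓
🟩⬜🟩🟩🟫⬜🟩🟫❓❓❓
🟫🟫🟩🟦⬜🟫⬛🟩❓❓❓
⬜🟦🟫⬜🟩🟩⬛🟫❓❓❓
🟩🟦🟩🟫⬜🟫⬜⬜❓❓❓
🟫🟩🟩⬜🟫🔴🟫⬛❓❓❓
🟩🟩🟩🟩🟫⬜🟫🟩❓❓❓
❓❓❓🟩⬜⬛🟦🟩❓❓❓
❓❓❓❓❓❓❓❓❓❓❓
❓❓❓❓❓❓❓❓❓❓❓
❓❓❓❓❓❓❓❓❓❓❓

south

🟩⬜🟩🟩🟫⬜🟩🟫❓❓❓
🟫🟫🟩🟦⬜🟫⬛🟩❓❓❓
⬜🟦🟫⬜🟩🟩⬛🟫❓❓❓
🟩🟦🟩🟫⬜🟫⬜⬜❓❓❓
🟫🟩🟩⬜🟫🟩🟫⬛❓❓❓
🟩🟩🟩🟩🟫🔴🟫🟩❓❓❓
❓❓❓🟩⬜⬛🟦🟩❓❓❓
❓❓❓⬜🟩⬜🟩🟫❓❓❓
❓❓❓❓❓❓❓❓❓❓❓
❓❓❓❓❓❓❓❓❓❓❓
❓❓❓❓❓❓❓❓❓❓❓

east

⬜🟩🟩🟫⬜🟩🟫❓❓❓❓
🟫🟩🟦⬜🟫⬛🟩❓❓❓❓
🟦🟫⬜🟩🟩⬛🟫❓❓❓❓
🟦🟩🟫⬜🟫⬜⬜🟩❓❓❓
🟩🟩⬜🟫🟩🟫⬛⬜❓❓❓
🟩🟩🟩🟫⬜🔴🟩🟩❓❓❓
❓❓🟩⬜⬛🟦🟩🟩❓❓❓
❓❓⬜🟩⬜🟩🟫⬜❓❓❓
❓❓❓❓❓❓❓❓❓❓❓
❓❓❓❓❓❓❓❓❓❓❓
❓❓❓❓❓❓❓❓❓❓❓

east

🟩🟩🟫⬜🟩🟫❓❓❓❓⬛
🟩🟦⬜🟫⬛🟩❓❓❓❓⬛
🟫⬜🟩🟩⬛🟫❓❓❓❓⬛
🟩🟫⬜🟫⬜⬜🟩🟩❓❓⬛
🟩⬜🟫🟩🟫⬛⬜🟩❓❓⬛
🟩🟩🟫⬜🟫🔴🟩🟩❓❓⬛
❓🟩⬜⬛🟦🟩🟩🟩❓❓⬛
❓⬜🟩⬜🟩🟫⬜🟦❓❓⬛
❓❓❓❓❓❓❓❓❓❓⬛
❓❓❓❓❓❓❓❓❓❓⬛
❓❓❓❓❓❓❓❓❓❓⬛

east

🟩🟫⬜🟩🟫❓❓❓❓⬛⬛
🟦⬜🟫⬛🟩❓❓❓❓⬛⬛
⬜🟩🟩⬛🟫❓❓❓❓⬛⬛
🟫⬜🟫⬜⬜🟩🟩🟦❓⬛⬛
⬜🟫🟩🟫⬛⬜🟩⬜❓⬛⬛
🟩🟫⬜🟫🟩🔴🟩⬛❓⬛⬛
🟩⬜⬛🟦🟩🟩🟩🟩❓⬛⬛
⬜🟩⬜🟩🟫⬜🟦🟩❓⬛⬛
❓❓❓❓❓❓❓❓❓⬛⬛
❓❓❓❓❓❓❓❓❓⬛⬛
❓❓❓❓❓❓❓❓❓⬛⬛

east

🟫⬜🟩🟫❓❓❓❓⬛⬛⬛
⬜🟫⬛🟩❓❓❓❓⬛⬛⬛
🟩🟩⬛🟫❓❓❓❓⬛⬛⬛
⬜🟫⬜⬜🟩🟩🟦⬛⬛⬛⬛
🟫🟩🟫⬛⬜🟩⬜⬛⬛⬛⬛
🟫⬜🟫🟩🟩🔴⬛⬜⬛⬛⬛
⬜⬛🟦🟩🟩🟩🟩🟦⬛⬛⬛
🟩⬜🟩🟫⬜🟦🟩🟩⬛⬛⬛
❓❓❓❓❓❓❓❓⬛⬛⬛
❓❓❓❓❓❓❓❓⬛⬛⬛
❓❓❓❓❓❓❓❓⬛⬛⬛

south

⬜🟫⬛🟩❓❓❓❓⬛⬛⬛
🟩🟩⬛🟫❓❓❓❓⬛⬛⬛
⬜🟫⬜⬜🟩🟩🟦⬛⬛⬛⬛
🟫🟩🟫⬛⬜🟩⬜⬛⬛⬛⬛
🟫⬜🟫🟩🟩🟩⬛⬜⬛⬛⬛
⬜⬛🟦🟩🟩🔴🟩🟦⬛⬛⬛
🟩⬜🟩🟫⬜🟦🟩🟩⬛⬛⬛
❓❓❓⬜⬛🟫⬜⬛⬛⬛⬛
❓❓❓❓❓❓❓❓⬛⬛⬛
❓❓❓❓❓❓❓❓⬛⬛⬛
❓❓❓❓❓❓❓❓⬛⬛⬛

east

🟫⬛🟩❓❓❓❓⬛⬛⬛⬛
🟩⬛🟫❓❓❓❓⬛⬛⬛⬛
🟫⬜⬜🟩🟩🟦⬛⬛⬛⬛⬛
🟩🟫⬛⬜🟩⬜⬛⬛⬛⬛⬛
⬜🟫🟩🟩🟩⬛⬜⬛⬛⬛⬛
⬛🟦🟩🟩🟩🔴🟦⬛⬛⬛⬛
⬜🟩🟫⬜🟦🟩🟩⬛⬛⬛⬛
❓❓⬜⬛🟫⬜⬛⬛⬛⬛⬛
❓❓❓❓❓❓❓⬛⬛⬛⬛
❓❓❓❓❓❓❓⬛⬛⬛⬛
❓❓❓❓❓❓❓⬛⬛⬛⬛

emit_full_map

🟩⬜🟩🟩🟫⬜🟩🟫❓❓❓❓
🟫🟫🟩🟦⬜🟫⬛🟩❓❓❓❓
⬜🟦🟫⬜🟩🟩⬛🟫❓❓❓❓
🟩🟦🟩🟫⬜🟫⬜⬜🟩🟩🟦⬛
🟫🟩🟩⬜🟫🟩🟫⬛⬜🟩⬜⬛
🟩🟩🟩🟩🟫⬜🟫🟩🟩🟩⬛⬜
❓❓❓🟩⬜⬛🟦🟩🟩🟩🔴🟦
❓❓❓⬜🟩⬜🟩🟫⬜🟦🟩🟩
❓❓❓❓❓❓❓⬜⬛🟫⬜⬛

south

🟩⬛🟫❓❓❓❓⬛⬛⬛⬛
🟫⬜⬜🟩🟩🟦⬛⬛⬛⬛⬛
🟩🟫⬛⬜🟩⬜⬛⬛⬛⬛⬛
⬜🟫🟩🟩🟩⬛⬜⬛⬛⬛⬛
⬛🟦🟩🟩🟩🟩🟦⬛⬛⬛⬛
⬜🟩🟫⬜🟦🔴🟩⬛⬛⬛⬛
❓❓⬜⬛🟫⬜⬛⬛⬛⬛⬛
❓❓❓🟦🟩🟩🟩⬛⬛⬛⬛
❓❓❓❓❓❓❓⬛⬛⬛⬛
❓❓❓❓❓❓❓⬛⬛⬛⬛
❓❓❓❓❓❓❓⬛⬛⬛⬛

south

🟫⬜⬜🟩🟩🟦⬛⬛⬛⬛⬛
🟩🟫⬛⬜🟩⬜⬛⬛⬛⬛⬛
⬜🟫🟩🟩🟩⬛⬜⬛⬛⬛⬛
⬛🟦🟩🟩🟩🟩🟦⬛⬛⬛⬛
⬜🟩🟫⬜🟦🟩🟩⬛⬛⬛⬛
❓❓⬜⬛🟫🔴⬛⬛⬛⬛⬛
❓❓❓🟦🟩🟩🟩⬛⬛⬛⬛
❓❓❓🟫🟩🟩🟩⬛⬛⬛⬛
❓❓❓❓❓❓❓⬛⬛⬛⬛
❓❓❓❓❓❓❓⬛⬛⬛⬛
❓❓❓❓❓❓❓⬛⬛⬛⬛

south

🟩🟫⬛⬜🟩⬜⬛⬛⬛⬛⬛
⬜🟫🟩🟩🟩⬛⬜⬛⬛⬛⬛
⬛🟦🟩🟩🟩🟩🟦⬛⬛⬛⬛
⬜🟩🟫⬜🟦🟩🟩⬛⬛⬛⬛
❓❓⬜⬛🟫⬜⬛⬛⬛⬛⬛
❓❓❓🟦🟩🔴🟩⬛⬛⬛⬛
❓❓❓🟫🟩🟩🟩⬛⬛⬛⬛
❓❓❓🟩⬜🟩🟫⬛⬛⬛⬛
❓❓❓❓❓❓❓⬛⬛⬛⬛
❓❓❓❓❓❓❓⬛⬛⬛⬛
❓❓❓❓❓❓❓⬛⬛⬛⬛

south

⬜🟫🟩🟩🟩⬛⬜⬛⬛⬛⬛
⬛🟦🟩🟩🟩🟩🟦⬛⬛⬛⬛
⬜🟩🟫⬜🟦🟩🟩⬛⬛⬛⬛
❓❓⬜⬛🟫⬜⬛⬛⬛⬛⬛
❓❓❓🟦🟩🟩🟩⬛⬛⬛⬛
❓❓❓🟫🟩🔴🟩⬛⬛⬛⬛
❓❓❓🟩⬜🟩🟫⬛⬛⬛⬛
❓❓❓🟩🟩🟦🟩⬛⬛⬛⬛
❓❓❓❓❓❓❓⬛⬛⬛⬛
❓❓❓❓❓❓❓⬛⬛⬛⬛
❓❓❓❓❓❓❓⬛⬛⬛⬛

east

🟫🟩🟩🟩⬛⬜⬛⬛⬛⬛⬛
🟦🟩🟩🟩🟩🟦⬛⬛⬛⬛⬛
🟩🟫⬜🟦🟩🟩⬛⬛⬛⬛⬛
❓⬜⬛🟫⬜⬛⬛⬛⬛⬛⬛
❓❓🟦🟩🟩🟩⬛⬛⬛⬛⬛
❓❓🟫🟩🟩🔴⬛⬛⬛⬛⬛
❓❓🟩⬜🟩🟫⬛⬛⬛⬛⬛
❓❓🟩🟩🟦🟩⬛⬛⬛⬛⬛
❓❓❓❓❓❓⬛⬛⬛⬛⬛
❓❓❓❓❓❓⬛⬛⬛⬛⬛
❓❓❓❓❓❓⬛⬛⬛⬛⬛

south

🟦🟩🟩🟩🟩🟦⬛⬛⬛⬛⬛
🟩🟫⬜🟦🟩🟩⬛⬛⬛⬛⬛
❓⬜⬛🟫⬜⬛⬛⬛⬛⬛⬛
❓❓🟦🟩🟩🟩⬛⬛⬛⬛⬛
❓❓🟫🟩🟩🟩⬛⬛⬛⬛⬛
❓❓🟩⬜🟩🔴⬛⬛⬛⬛⬛
❓❓🟩🟩🟦🟩⬛⬛⬛⬛⬛
❓❓❓⬜⬜🟫⬛⬛⬛⬛⬛
❓❓❓❓❓❓⬛⬛⬛⬛⬛
❓❓❓❓❓❓⬛⬛⬛⬛⬛
❓❓❓❓❓❓⬛⬛⬛⬛⬛

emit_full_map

🟩⬜🟩🟩🟫⬜🟩🟫❓❓❓❓
🟫🟫🟩🟦⬜🟫⬛🟩❓❓❓❓
⬜🟦🟫⬜🟩🟩⬛🟫❓❓❓❓
🟩🟦🟩🟫⬜🟫⬜⬜🟩🟩🟦⬛
🟫🟩🟩⬜🟫🟩🟫⬛⬜🟩⬜⬛
🟩🟩🟩🟩🟫⬜🟫🟩🟩🟩⬛⬜
❓❓❓🟩⬜⬛🟦🟩🟩🟩🟩🟦
❓❓❓⬜🟩⬜🟩🟫⬜🟦🟩🟩
❓❓❓❓❓❓❓⬜⬛🟫⬜⬛
❓❓❓❓❓❓❓❓🟦🟩🟩🟩
❓❓❓❓❓❓❓❓🟫🟩🟩🟩
❓❓❓❓❓❓❓❓🟩⬜🟩🔴
❓❓❓❓❓❓❓❓🟩🟩🟦🟩
❓❓❓❓❓❓❓❓❓⬜⬜🟫

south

🟩🟫⬜🟦🟩🟩⬛⬛⬛⬛⬛
❓⬜⬛🟫⬜⬛⬛⬛⬛⬛⬛
❓❓🟦🟩🟩🟩⬛⬛⬛⬛⬛
❓❓🟫🟩🟩🟩⬛⬛⬛⬛⬛
❓❓🟩⬜🟩🟫⬛⬛⬛⬛⬛
❓❓🟩🟩🟦🔴⬛⬛⬛⬛⬛
❓❓❓⬜⬜🟫⬛⬛⬛⬛⬛
❓❓❓🟦⬛⬛⬛⬛⬛⬛⬛
❓❓❓❓❓❓⬛⬛⬛⬛⬛
❓❓❓❓❓❓⬛⬛⬛⬛⬛
❓❓❓❓❓❓⬛⬛⬛⬛⬛

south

❓⬜⬛🟫⬜⬛⬛⬛⬛⬛⬛
❓❓🟦🟩🟩🟩⬛⬛⬛⬛⬛
❓❓🟫🟩🟩🟩⬛⬛⬛⬛⬛
❓❓🟩⬜🟩🟫⬛⬛⬛⬛⬛
❓❓🟩🟩🟦🟩⬛⬛⬛⬛⬛
❓❓❓⬜⬜🔴⬛⬛⬛⬛⬛
❓❓❓🟦⬛⬛⬛⬛⬛⬛⬛
❓❓❓⬜🟩🟫⬛⬛⬛⬛⬛
❓❓❓❓❓❓⬛⬛⬛⬛⬛
❓❓❓❓❓❓⬛⬛⬛⬛⬛
❓❓❓❓❓❓⬛⬛⬛⬛⬛

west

❓❓⬜⬛🟫⬜⬛⬛⬛⬛⬛
❓❓❓🟦🟩🟩🟩⬛⬛⬛⬛
❓❓❓🟫🟩🟩🟩⬛⬛⬛⬛
❓❓❓🟩⬜🟩🟫⬛⬛⬛⬛
❓❓❓🟩🟩🟦🟩⬛⬛⬛⬛
❓❓❓🟫⬜🔴🟫⬛⬛⬛⬛
❓❓❓🟩🟦⬛⬛⬛⬛⬛⬛
❓❓❓🟩⬜🟩🟫⬛⬛⬛⬛
❓❓❓❓❓❓❓⬛⬛⬛⬛
❓❓❓❓❓❓❓⬛⬛⬛⬛
❓❓❓❓❓❓❓⬛⬛⬛⬛

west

❓❓❓⬜⬛🟫⬜⬛⬛⬛⬛
❓❓❓❓🟦🟩🟩🟩⬛⬛⬛
❓❓❓❓🟫🟩🟩🟩⬛⬛⬛
❓❓❓🟩🟩⬜🟩🟫⬛⬛⬛
❓❓❓🟩🟩🟩🟦🟩⬛⬛⬛
❓❓❓🟩🟫🔴⬜🟫⬛⬛⬛
❓❓❓🟩🟩🟦⬛⬛⬛⬛⬛
❓❓❓⬛🟩⬜🟩🟫⬛⬛⬛
❓❓❓❓❓❓❓❓⬛⬛⬛
❓❓❓❓❓❓❓❓⬛⬛⬛
❓❓❓❓❓❓❓❓⬛⬛⬛

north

🟩⬜🟩🟫⬜🟦🟩🟩⬛⬛⬛
❓❓❓⬜⬛🟫⬜⬛⬛⬛⬛
❓❓❓❓🟦🟩🟩🟩⬛⬛⬛
❓❓❓🟫🟫🟩🟩🟩⬛⬛⬛
❓❓❓🟩🟩⬜🟩🟫⬛⬛⬛
❓❓❓🟩🟩🔴🟦🟩⬛⬛⬛
❓❓❓🟩🟫⬜⬜🟫⬛⬛⬛
❓❓❓🟩🟩🟦⬛⬛⬛⬛⬛
❓❓❓⬛🟩⬜🟩🟫⬛⬛⬛
❓❓❓❓❓❓❓❓⬛⬛⬛
❓❓❓❓❓❓❓❓⬛⬛⬛

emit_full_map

🟩⬜🟩🟩🟫⬜🟩🟫❓❓❓❓
🟫🟫🟩🟦⬜🟫⬛🟩❓❓❓❓
⬜🟦🟫⬜🟩🟩⬛🟫❓❓❓❓
🟩🟦🟩🟫⬜🟫⬜⬜🟩🟩🟦⬛
🟫🟩🟩⬜🟫🟩🟫⬛⬜🟩⬜⬛
🟩🟩🟩🟩🟫⬜🟫🟩🟩🟩⬛⬜
❓❓❓🟩⬜⬛🟦🟩🟩🟩🟩🟦
❓❓❓⬜🟩⬜🟩🟫⬜🟦🟩🟩
❓❓❓❓❓❓❓⬜⬛🟫⬜⬛
❓❓❓❓❓❓❓❓🟦🟩🟩🟩
❓❓❓❓❓❓❓🟫🟫🟩🟩🟩
❓❓❓❓❓❓❓🟩🟩⬜🟩🟫
❓❓❓❓❓❓❓🟩🟩🔴🟦🟩
❓❓❓❓❓❓❓🟩🟫⬜⬜🟫
❓❓❓❓❓❓❓🟩🟩🟦⬛⬛
❓❓❓❓❓❓❓⬛🟩⬜🟩🟫


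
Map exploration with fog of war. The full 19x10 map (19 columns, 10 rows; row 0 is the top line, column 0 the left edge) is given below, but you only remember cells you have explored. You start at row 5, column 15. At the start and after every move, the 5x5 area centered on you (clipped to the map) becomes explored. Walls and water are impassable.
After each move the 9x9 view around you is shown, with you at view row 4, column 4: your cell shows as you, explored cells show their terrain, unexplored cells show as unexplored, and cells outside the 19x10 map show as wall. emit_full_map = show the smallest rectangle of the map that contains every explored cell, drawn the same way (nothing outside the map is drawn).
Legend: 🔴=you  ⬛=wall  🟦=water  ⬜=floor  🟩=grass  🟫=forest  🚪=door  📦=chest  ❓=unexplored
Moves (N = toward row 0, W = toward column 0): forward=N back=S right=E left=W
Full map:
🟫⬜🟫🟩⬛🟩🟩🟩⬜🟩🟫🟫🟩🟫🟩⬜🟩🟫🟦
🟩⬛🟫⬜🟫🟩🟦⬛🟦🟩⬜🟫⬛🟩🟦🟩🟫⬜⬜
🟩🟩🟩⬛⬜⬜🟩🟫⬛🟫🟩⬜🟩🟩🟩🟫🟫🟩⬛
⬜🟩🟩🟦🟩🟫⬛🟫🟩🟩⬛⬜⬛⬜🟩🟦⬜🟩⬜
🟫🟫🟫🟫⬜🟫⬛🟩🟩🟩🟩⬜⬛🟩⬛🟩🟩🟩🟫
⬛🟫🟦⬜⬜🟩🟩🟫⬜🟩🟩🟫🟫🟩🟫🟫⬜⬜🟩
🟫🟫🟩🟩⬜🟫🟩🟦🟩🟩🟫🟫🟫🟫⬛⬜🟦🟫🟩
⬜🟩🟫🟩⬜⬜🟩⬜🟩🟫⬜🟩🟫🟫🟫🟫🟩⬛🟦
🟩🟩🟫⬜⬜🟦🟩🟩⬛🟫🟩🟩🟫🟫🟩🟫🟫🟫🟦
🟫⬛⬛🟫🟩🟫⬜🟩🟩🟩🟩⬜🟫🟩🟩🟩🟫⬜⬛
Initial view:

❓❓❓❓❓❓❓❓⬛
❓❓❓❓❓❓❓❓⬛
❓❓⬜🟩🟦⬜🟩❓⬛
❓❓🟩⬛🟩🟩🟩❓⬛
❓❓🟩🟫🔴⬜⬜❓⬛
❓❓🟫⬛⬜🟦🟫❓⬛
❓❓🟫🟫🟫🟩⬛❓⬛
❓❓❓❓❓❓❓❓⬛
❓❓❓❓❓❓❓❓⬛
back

❓❓❓❓❓❓❓❓⬛
❓❓⬜🟩🟦⬜🟩❓⬛
❓❓🟩⬛🟩🟩🟩❓⬛
❓❓🟩🟫🟫⬜⬜❓⬛
❓❓🟫⬛🔴🟦🟫❓⬛
❓❓🟫🟫🟫🟩⬛❓⬛
❓❓🟫🟩🟫🟫🟫❓⬛
❓❓❓❓❓❓❓❓⬛
⬛⬛⬛⬛⬛⬛⬛⬛⬛

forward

❓❓❓❓❓❓❓❓⬛
❓❓❓❓❓❓❓❓⬛
❓❓⬜🟩🟦⬜🟩❓⬛
❓❓🟩⬛🟩🟩🟩❓⬛
❓❓🟩🟫🔴⬜⬜❓⬛
❓❓🟫⬛⬜🟦🟫❓⬛
❓❓🟫🟫🟫🟩⬛❓⬛
❓❓🟫🟩🟫🟫🟫❓⬛
❓❓❓❓❓❓❓❓⬛

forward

❓❓❓❓❓❓❓❓⬛
❓❓❓❓❓❓❓❓⬛
❓❓🟩🟩🟫🟫🟩❓⬛
❓❓⬜🟩🟦⬜🟩❓⬛
❓❓🟩⬛🔴🟩🟩❓⬛
❓❓🟩🟫🟫⬜⬜❓⬛
❓❓🟫⬛⬜🟦🟫❓⬛
❓❓🟫🟫🟫🟩⬛❓⬛
❓❓🟫🟩🟫🟫🟫❓⬛

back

❓❓❓❓❓❓❓❓⬛
❓❓🟩🟩🟫🟫🟩❓⬛
❓❓⬜🟩🟦⬜🟩❓⬛
❓❓🟩⬛🟩🟩🟩❓⬛
❓❓🟩🟫🔴⬜⬜❓⬛
❓❓🟫⬛⬜🟦🟫❓⬛
❓❓🟫🟫🟫🟩⬛❓⬛
❓❓🟫🟩🟫🟫🟫❓⬛
❓❓❓❓❓❓❓❓⬛

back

❓❓🟩🟩🟫🟫🟩❓⬛
❓❓⬜🟩🟦⬜🟩❓⬛
❓❓🟩⬛🟩🟩🟩❓⬛
❓❓🟩🟫🟫⬜⬜❓⬛
❓❓🟫⬛🔴🟦🟫❓⬛
❓❓🟫🟫🟫🟩⬛❓⬛
❓❓🟫🟩🟫🟫🟫❓⬛
❓❓❓❓❓❓❓❓⬛
⬛⬛⬛⬛⬛⬛⬛⬛⬛

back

❓❓⬜🟩🟦⬜🟩❓⬛
❓❓🟩⬛🟩🟩🟩❓⬛
❓❓🟩🟫🟫⬜⬜❓⬛
❓❓🟫⬛⬜🟦🟫❓⬛
❓❓🟫🟫🔴🟩⬛❓⬛
❓❓🟫🟩🟫🟫🟫❓⬛
❓❓🟩🟩🟩🟫⬜❓⬛
⬛⬛⬛⬛⬛⬛⬛⬛⬛
⬛⬛⬛⬛⬛⬛⬛⬛⬛

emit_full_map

🟩🟩🟫🟫🟩
⬜🟩🟦⬜🟩
🟩⬛🟩🟩🟩
🟩🟫🟫⬜⬜
🟫⬛⬜🟦🟫
🟫🟫🔴🟩⬛
🟫🟩🟫🟫🟫
🟩🟩🟩🟫⬜

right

❓⬜🟩🟦⬜🟩❓⬛⬛
❓🟩⬛🟩🟩🟩❓⬛⬛
❓🟩🟫🟫⬜⬜🟩⬛⬛
❓🟫⬛⬜🟦🟫🟩⬛⬛
❓🟫🟫🟫🔴⬛🟦⬛⬛
❓🟫🟩🟫🟫🟫🟦⬛⬛
❓🟩🟩🟩🟫⬜⬛⬛⬛
⬛⬛⬛⬛⬛⬛⬛⬛⬛
⬛⬛⬛⬛⬛⬛⬛⬛⬛

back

❓🟩⬛🟩🟩🟩❓⬛⬛
❓🟩🟫🟫⬜⬜🟩⬛⬛
❓🟫⬛⬜🟦🟫🟩⬛⬛
❓🟫🟫🟫🟩⬛🟦⬛⬛
❓🟫🟩🟫🔴🟫🟦⬛⬛
❓🟩🟩🟩🟫⬜⬛⬛⬛
⬛⬛⬛⬛⬛⬛⬛⬛⬛
⬛⬛⬛⬛⬛⬛⬛⬛⬛
⬛⬛⬛⬛⬛⬛⬛⬛⬛

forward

❓⬜🟩🟦⬜🟩❓⬛⬛
❓🟩⬛🟩🟩🟩❓⬛⬛
❓🟩🟫🟫⬜⬜🟩⬛⬛
❓🟫⬛⬜🟦🟫🟩⬛⬛
❓🟫🟫🟫🔴⬛🟦⬛⬛
❓🟫🟩🟫🟫🟫🟦⬛⬛
❓🟩🟩🟩🟫⬜⬛⬛⬛
⬛⬛⬛⬛⬛⬛⬛⬛⬛
⬛⬛⬛⬛⬛⬛⬛⬛⬛

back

❓🟩⬛🟩🟩🟩❓⬛⬛
❓🟩🟫🟫⬜⬜🟩⬛⬛
❓🟫⬛⬜🟦🟫🟩⬛⬛
❓🟫🟫🟫🟩⬛🟦⬛⬛
❓🟫🟩🟫🔴🟫🟦⬛⬛
❓🟩🟩🟩🟫⬜⬛⬛⬛
⬛⬛⬛⬛⬛⬛⬛⬛⬛
⬛⬛⬛⬛⬛⬛⬛⬛⬛
⬛⬛⬛⬛⬛⬛⬛⬛⬛

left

❓❓🟩⬛🟩🟩🟩❓⬛
❓❓🟩🟫🟫⬜⬜🟩⬛
❓❓🟫⬛⬜🟦🟫🟩⬛
❓❓🟫🟫🟫🟩⬛🟦⬛
❓❓🟫🟩🔴🟫🟫🟦⬛
❓❓🟩🟩🟩🟫⬜⬛⬛
⬛⬛⬛⬛⬛⬛⬛⬛⬛
⬛⬛⬛⬛⬛⬛⬛⬛⬛
⬛⬛⬛⬛⬛⬛⬛⬛⬛

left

❓❓❓🟩⬛🟩🟩🟩❓
❓❓❓🟩🟫🟫⬜⬜🟩
❓❓🟫🟫⬛⬜🟦🟫🟩
❓❓🟫🟫🟫🟫🟩⬛🟦
❓❓🟫🟫🔴🟫🟫🟫🟦
❓❓🟫🟩🟩🟩🟫⬜⬛
⬛⬛⬛⬛⬛⬛⬛⬛⬛
⬛⬛⬛⬛⬛⬛⬛⬛⬛
⬛⬛⬛⬛⬛⬛⬛⬛⬛

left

❓❓❓❓🟩⬛🟩🟩🟩
❓❓❓❓🟩🟫🟫⬜⬜
❓❓🟫🟫🟫⬛⬜🟦🟫
❓❓🟩🟫🟫🟫🟫🟩⬛
❓❓🟩🟫🔴🟩🟫🟫🟫
❓❓⬜🟫🟩🟩🟩🟫⬜
⬛⬛⬛⬛⬛⬛⬛⬛⬛
⬛⬛⬛⬛⬛⬛⬛⬛⬛
⬛⬛⬛⬛⬛⬛⬛⬛⬛

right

❓❓❓🟩⬛🟩🟩🟩❓
❓❓❓🟩🟫🟫⬜⬜🟩
❓🟫🟫🟫⬛⬜🟦🟫🟩
❓🟩🟫🟫🟫🟫🟩⬛🟦
❓🟩🟫🟫🔴🟫🟫🟫🟦
❓⬜🟫🟩🟩🟩🟫⬜⬛
⬛⬛⬛⬛⬛⬛⬛⬛⬛
⬛⬛⬛⬛⬛⬛⬛⬛⬛
⬛⬛⬛⬛⬛⬛⬛⬛⬛

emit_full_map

❓❓🟩🟩🟫🟫🟩❓
❓❓⬜🟩🟦⬜🟩❓
❓❓🟩⬛🟩🟩🟩❓
❓❓🟩🟫🟫⬜⬜🟩
🟫🟫🟫⬛⬜🟦🟫🟩
🟩🟫🟫🟫🟫🟩⬛🟦
🟩🟫🟫🔴🟫🟫🟫🟦
⬜🟫🟩🟩🟩🟫⬜⬛

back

❓❓❓🟩🟫🟫⬜⬜🟩
❓🟫🟫🟫⬛⬜🟦🟫🟩
❓🟩🟫🟫🟫🟫🟩⬛🟦
❓🟩🟫🟫🟩🟫🟫🟫🟦
❓⬜🟫🟩🔴🟩🟫⬜⬛
⬛⬛⬛⬛⬛⬛⬛⬛⬛
⬛⬛⬛⬛⬛⬛⬛⬛⬛
⬛⬛⬛⬛⬛⬛⬛⬛⬛
⬛⬛⬛⬛⬛⬛⬛⬛⬛

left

❓❓❓❓🟩🟫🟫⬜⬜
❓❓🟫🟫🟫⬛⬜🟦🟫
❓❓🟩🟫🟫🟫🟫🟩⬛
❓❓🟩🟫🟫🟩🟫🟫🟫
❓❓⬜🟫🔴🟩🟩🟫⬜
⬛⬛⬛⬛⬛⬛⬛⬛⬛
⬛⬛⬛⬛⬛⬛⬛⬛⬛
⬛⬛⬛⬛⬛⬛⬛⬛⬛
⬛⬛⬛⬛⬛⬛⬛⬛⬛

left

❓❓❓❓❓🟩🟫🟫⬜
❓❓❓🟫🟫🟫⬛⬜🟦
❓❓⬜🟩🟫🟫🟫🟫🟩
❓❓🟩🟩🟫🟫🟩🟫🟫
❓❓🟩⬜🔴🟩🟩🟩🟫
⬛⬛⬛⬛⬛⬛⬛⬛⬛
⬛⬛⬛⬛⬛⬛⬛⬛⬛
⬛⬛⬛⬛⬛⬛⬛⬛⬛
⬛⬛⬛⬛⬛⬛⬛⬛⬛

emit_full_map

❓❓❓🟩🟩🟫🟫🟩❓
❓❓❓⬜🟩🟦⬜🟩❓
❓❓❓🟩⬛🟩🟩🟩❓
❓❓❓🟩🟫🟫⬜⬜🟩
❓🟫🟫🟫⬛⬜🟦🟫🟩
⬜🟩🟫🟫🟫🟫🟩⬛🟦
🟩🟩🟫🟫🟩🟫🟫🟫🟦
🟩⬜🔴🟩🟩🟩🟫⬜⬛


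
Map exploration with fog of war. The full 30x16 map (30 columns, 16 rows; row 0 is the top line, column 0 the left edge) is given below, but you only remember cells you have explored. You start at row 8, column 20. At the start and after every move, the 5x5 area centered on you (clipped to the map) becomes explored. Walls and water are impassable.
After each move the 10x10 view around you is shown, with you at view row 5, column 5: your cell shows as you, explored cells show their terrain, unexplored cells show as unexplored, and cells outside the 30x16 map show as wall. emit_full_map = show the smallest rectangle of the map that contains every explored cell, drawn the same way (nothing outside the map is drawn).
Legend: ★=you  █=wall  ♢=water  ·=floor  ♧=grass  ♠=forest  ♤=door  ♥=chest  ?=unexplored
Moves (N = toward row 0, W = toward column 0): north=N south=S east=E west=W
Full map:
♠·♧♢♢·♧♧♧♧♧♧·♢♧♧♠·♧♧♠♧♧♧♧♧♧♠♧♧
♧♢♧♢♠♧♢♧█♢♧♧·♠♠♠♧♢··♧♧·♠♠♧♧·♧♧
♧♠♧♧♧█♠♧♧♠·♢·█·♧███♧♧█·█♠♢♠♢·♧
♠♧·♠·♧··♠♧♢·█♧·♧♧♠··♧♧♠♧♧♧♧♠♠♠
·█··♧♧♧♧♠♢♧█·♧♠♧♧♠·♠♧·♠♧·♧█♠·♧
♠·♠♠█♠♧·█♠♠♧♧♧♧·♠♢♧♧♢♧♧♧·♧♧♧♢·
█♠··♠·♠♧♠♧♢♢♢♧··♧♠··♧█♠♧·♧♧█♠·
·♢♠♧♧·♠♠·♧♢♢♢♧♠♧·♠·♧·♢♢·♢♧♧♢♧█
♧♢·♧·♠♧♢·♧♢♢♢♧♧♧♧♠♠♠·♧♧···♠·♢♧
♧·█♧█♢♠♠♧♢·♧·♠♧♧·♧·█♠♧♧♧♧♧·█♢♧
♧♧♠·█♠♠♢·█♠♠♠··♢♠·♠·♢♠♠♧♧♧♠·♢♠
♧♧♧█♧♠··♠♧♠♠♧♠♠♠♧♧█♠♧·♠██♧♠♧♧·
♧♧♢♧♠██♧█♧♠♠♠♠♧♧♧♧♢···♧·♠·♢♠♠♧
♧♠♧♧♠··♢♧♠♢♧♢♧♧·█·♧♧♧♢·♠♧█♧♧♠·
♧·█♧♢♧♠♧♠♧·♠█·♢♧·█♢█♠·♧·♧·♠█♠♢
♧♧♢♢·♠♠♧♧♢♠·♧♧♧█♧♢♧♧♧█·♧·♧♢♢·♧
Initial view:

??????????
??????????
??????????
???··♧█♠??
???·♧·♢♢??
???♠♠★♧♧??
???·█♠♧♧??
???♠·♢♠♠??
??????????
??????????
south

??????????
??????????
???··♧█♠??
???·♧·♢♢??
???♠♠·♧♧??
???·█★♧♧??
???♠·♢♠♠??
???█♠♧·♠??
??????????
??????????

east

??????????
??????????
??··♧█♠???
??·♧·♢♢·??
??♠♠·♧♧·??
??·█♠★♧♧??
??♠·♢♠♠♧??
??█♠♧·♠█??
??????????
??????????

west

??????????
??????????
???··♧█♠??
???·♧·♢♢·?
???♠♠·♧♧·?
???·█★♧♧♧?
???♠·♢♠♠♧?
???█♠♧·♠█?
??????????
??????????

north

??????????
??????????
??????????
???··♧█♠??
???·♧·♢♢·?
???♠♠★♧♧·?
???·█♠♧♧♧?
???♠·♢♠♠♧?
???█♠♧·♠█?
??????????

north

??????????
??????????
??????????
???♧♧♢♧♧??
???··♧█♠??
???·♧★♢♢·?
???♠♠·♧♧·?
???·█♠♧♧♧?
???♠·♢♠♠♧?
???█♠♧·♠█?

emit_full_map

♧♧♢♧♧?
··♧█♠?
·♧★♢♢·
♠♠·♧♧·
·█♠♧♧♧
♠·♢♠♠♧
█♠♧·♠█

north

??????????
??????????
??????????
???·♠♧·♠??
???♧♧♢♧♧??
???··★█♠??
???·♧·♢♢·?
???♠♠·♧♧·?
???·█♠♧♧♧?
???♠·♢♠♠♧?

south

??????????
??????????
???·♠♧·♠??
???♧♧♢♧♧??
???··♧█♠??
???·♧★♢♢·?
???♠♠·♧♧·?
???·█♠♧♧♧?
???♠·♢♠♠♧?
???█♠♧·♠█?

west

??????????
??????????
????·♠♧·♠?
???♢♧♧♢♧♧?
???♠··♧█♠?
???♠·★·♢♢·
???♠♠♠·♧♧·
???♧·█♠♧♧♧
????♠·♢♠♠♧
????█♠♧·♠█

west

??????????
??????????
?????·♠♧·♠
???♠♢♧♧♢♧♧
???♧♠··♧█♠
???·♠★♧·♢♢
???♧♠♠♠·♧♧
???·♧·█♠♧♧
?????♠·♢♠♠
?????█♠♧·♠

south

??????????
?????·♠♧·♠
???♠♢♧♧♢♧♧
???♧♠··♧█♠
???·♠·♧·♢♢
???♧♠★♠·♧♧
???·♧·█♠♧♧
???♠·♠·♢♠♠
?????█♠♧·♠
??????????

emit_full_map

??·♠♧·♠?
♠♢♧♧♢♧♧?
♧♠··♧█♠?
·♠·♧·♢♢·
♧♠★♠·♧♧·
·♧·█♠♧♧♧
♠·♠·♢♠♠♧
??█♠♧·♠█

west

??????????
??????·♠♧·
????♠♢♧♧♢♧
???·♧♠··♧█
???♧·♠·♧·♢
???♧♧★♠♠·♧
???♧·♧·█♠♧
???♢♠·♠·♢♠
??????█♠♧·
??????????

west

??????????
???????·♠♧
?????♠♢♧♧♢
???··♧♠··♧
???♠♧·♠·♧·
???♧♧★♠♠♠·
???♧♧·♧·█♠
???·♢♠·♠·♢
???????█♠♧
??????????

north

??????????
??????????
???????·♠♧
???♧·♠♢♧♧♢
???··♧♠··♧
???♠♧★♠·♧·
???♧♧♧♠♠♠·
???♧♧·♧·█♠
???·♢♠·♠·♢
???????█♠♧

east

??????????
??????????
??????·♠♧·
??♧·♠♢♧♧♢♧
??··♧♠··♧█
??♠♧·★·♧·♢
??♧♧♧♠♠♠·♧
??♧♧·♧·█♠♧
??·♢♠·♠·♢♠
??????█♠♧·

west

??????????
??????????
???????·♠♧
???♧·♠♢♧♧♢
???··♧♠··♧
???♠♧★♠·♧·
???♧♧♧♠♠♠·
???♧♧·♧·█♠
???·♢♠·♠·♢
???????█♠♧

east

??????????
??????????
??????·♠♧·
??♧·♠♢♧♧♢♧
??··♧♠··♧█
??♠♧·★·♧·♢
??♧♧♧♠♠♠·♧
??♧♧·♧·█♠♧
??·♢♠·♠·♢♠
??????█♠♧·

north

??????????
??????????
??????????
???♧♧♠·♠♧·
??♧·♠♢♧♧♢♧
??··♧★··♧█
??♠♧·♠·♧·♢
??♧♧♧♠♠♠·♧
??♧♧·♧·█♠♧
??·♢♠·♠·♢♠

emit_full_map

?♧♧♠·♠♧·♠?
♧·♠♢♧♧♢♧♧?
··♧★··♧█♠?
♠♧·♠·♧·♢♢·
♧♧♧♠♠♠·♧♧·
♧♧·♧·█♠♧♧♧
·♢♠·♠·♢♠♠♧
????█♠♧·♠█

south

??????????
??????????
???♧♧♠·♠♧·
??♧·♠♢♧♧♢♧
??··♧♠··♧█
??♠♧·★·♧·♢
??♧♧♧♠♠♠·♧
??♧♧·♧·█♠♧
??·♢♠·♠·♢♠
??????█♠♧·

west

??????????
??????????
????♧♧♠·♠♧
???♧·♠♢♧♧♢
???··♧♠··♧
???♠♧★♠·♧·
???♧♧♧♠♠♠·
???♧♧·♧·█♠
???·♢♠·♠·♢
???????█♠♧

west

??????????
??????????
?????♧♧♠·♠
???♧♧·♠♢♧♧
???♧··♧♠··
???♧♠★·♠·♧
???♧♧♧♧♠♠♠
???♠♧♧·♧·█
????·♢♠·♠·
????????█♠

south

??????????
?????♧♧♠·♠
???♧♧·♠♢♧♧
???♧··♧♠··
???♧♠♧·♠·♧
???♧♧★♧♠♠♠
???♠♧♧·♧·█
???··♢♠·♠·
????????█♠
??????????

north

??????????
??????????
?????♧♧♠·♠
???♧♧·♠♢♧♧
???♧··♧♠··
???♧♠★·♠·♧
???♧♧♧♧♠♠♠
???♠♧♧·♧·█
???··♢♠·♠·
????????█♠

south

??????????
?????♧♧♠·♠
???♧♧·♠♢♧♧
???♧··♧♠··
???♧♠♧·♠·♧
???♧♧★♧♠♠♠
???♠♧♧·♧·█
???··♢♠·♠·
????????█♠
??????????

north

??????????
??????????
?????♧♧♠·♠
???♧♧·♠♢♧♧
???♧··♧♠··
???♧♠★·♠·♧
???♧♧♧♧♠♠♠
???♠♧♧·♧·█
???··♢♠·♠·
????????█♠

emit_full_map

??♧♧♠·♠♧·♠?
♧♧·♠♢♧♧♢♧♧?
♧··♧♠··♧█♠?
♧♠★·♠·♧·♢♢·
♧♧♧♧♠♠♠·♧♧·
♠♧♧·♧·█♠♧♧♧
··♢♠·♠·♢♠♠♧
?????█♠♧·♠█


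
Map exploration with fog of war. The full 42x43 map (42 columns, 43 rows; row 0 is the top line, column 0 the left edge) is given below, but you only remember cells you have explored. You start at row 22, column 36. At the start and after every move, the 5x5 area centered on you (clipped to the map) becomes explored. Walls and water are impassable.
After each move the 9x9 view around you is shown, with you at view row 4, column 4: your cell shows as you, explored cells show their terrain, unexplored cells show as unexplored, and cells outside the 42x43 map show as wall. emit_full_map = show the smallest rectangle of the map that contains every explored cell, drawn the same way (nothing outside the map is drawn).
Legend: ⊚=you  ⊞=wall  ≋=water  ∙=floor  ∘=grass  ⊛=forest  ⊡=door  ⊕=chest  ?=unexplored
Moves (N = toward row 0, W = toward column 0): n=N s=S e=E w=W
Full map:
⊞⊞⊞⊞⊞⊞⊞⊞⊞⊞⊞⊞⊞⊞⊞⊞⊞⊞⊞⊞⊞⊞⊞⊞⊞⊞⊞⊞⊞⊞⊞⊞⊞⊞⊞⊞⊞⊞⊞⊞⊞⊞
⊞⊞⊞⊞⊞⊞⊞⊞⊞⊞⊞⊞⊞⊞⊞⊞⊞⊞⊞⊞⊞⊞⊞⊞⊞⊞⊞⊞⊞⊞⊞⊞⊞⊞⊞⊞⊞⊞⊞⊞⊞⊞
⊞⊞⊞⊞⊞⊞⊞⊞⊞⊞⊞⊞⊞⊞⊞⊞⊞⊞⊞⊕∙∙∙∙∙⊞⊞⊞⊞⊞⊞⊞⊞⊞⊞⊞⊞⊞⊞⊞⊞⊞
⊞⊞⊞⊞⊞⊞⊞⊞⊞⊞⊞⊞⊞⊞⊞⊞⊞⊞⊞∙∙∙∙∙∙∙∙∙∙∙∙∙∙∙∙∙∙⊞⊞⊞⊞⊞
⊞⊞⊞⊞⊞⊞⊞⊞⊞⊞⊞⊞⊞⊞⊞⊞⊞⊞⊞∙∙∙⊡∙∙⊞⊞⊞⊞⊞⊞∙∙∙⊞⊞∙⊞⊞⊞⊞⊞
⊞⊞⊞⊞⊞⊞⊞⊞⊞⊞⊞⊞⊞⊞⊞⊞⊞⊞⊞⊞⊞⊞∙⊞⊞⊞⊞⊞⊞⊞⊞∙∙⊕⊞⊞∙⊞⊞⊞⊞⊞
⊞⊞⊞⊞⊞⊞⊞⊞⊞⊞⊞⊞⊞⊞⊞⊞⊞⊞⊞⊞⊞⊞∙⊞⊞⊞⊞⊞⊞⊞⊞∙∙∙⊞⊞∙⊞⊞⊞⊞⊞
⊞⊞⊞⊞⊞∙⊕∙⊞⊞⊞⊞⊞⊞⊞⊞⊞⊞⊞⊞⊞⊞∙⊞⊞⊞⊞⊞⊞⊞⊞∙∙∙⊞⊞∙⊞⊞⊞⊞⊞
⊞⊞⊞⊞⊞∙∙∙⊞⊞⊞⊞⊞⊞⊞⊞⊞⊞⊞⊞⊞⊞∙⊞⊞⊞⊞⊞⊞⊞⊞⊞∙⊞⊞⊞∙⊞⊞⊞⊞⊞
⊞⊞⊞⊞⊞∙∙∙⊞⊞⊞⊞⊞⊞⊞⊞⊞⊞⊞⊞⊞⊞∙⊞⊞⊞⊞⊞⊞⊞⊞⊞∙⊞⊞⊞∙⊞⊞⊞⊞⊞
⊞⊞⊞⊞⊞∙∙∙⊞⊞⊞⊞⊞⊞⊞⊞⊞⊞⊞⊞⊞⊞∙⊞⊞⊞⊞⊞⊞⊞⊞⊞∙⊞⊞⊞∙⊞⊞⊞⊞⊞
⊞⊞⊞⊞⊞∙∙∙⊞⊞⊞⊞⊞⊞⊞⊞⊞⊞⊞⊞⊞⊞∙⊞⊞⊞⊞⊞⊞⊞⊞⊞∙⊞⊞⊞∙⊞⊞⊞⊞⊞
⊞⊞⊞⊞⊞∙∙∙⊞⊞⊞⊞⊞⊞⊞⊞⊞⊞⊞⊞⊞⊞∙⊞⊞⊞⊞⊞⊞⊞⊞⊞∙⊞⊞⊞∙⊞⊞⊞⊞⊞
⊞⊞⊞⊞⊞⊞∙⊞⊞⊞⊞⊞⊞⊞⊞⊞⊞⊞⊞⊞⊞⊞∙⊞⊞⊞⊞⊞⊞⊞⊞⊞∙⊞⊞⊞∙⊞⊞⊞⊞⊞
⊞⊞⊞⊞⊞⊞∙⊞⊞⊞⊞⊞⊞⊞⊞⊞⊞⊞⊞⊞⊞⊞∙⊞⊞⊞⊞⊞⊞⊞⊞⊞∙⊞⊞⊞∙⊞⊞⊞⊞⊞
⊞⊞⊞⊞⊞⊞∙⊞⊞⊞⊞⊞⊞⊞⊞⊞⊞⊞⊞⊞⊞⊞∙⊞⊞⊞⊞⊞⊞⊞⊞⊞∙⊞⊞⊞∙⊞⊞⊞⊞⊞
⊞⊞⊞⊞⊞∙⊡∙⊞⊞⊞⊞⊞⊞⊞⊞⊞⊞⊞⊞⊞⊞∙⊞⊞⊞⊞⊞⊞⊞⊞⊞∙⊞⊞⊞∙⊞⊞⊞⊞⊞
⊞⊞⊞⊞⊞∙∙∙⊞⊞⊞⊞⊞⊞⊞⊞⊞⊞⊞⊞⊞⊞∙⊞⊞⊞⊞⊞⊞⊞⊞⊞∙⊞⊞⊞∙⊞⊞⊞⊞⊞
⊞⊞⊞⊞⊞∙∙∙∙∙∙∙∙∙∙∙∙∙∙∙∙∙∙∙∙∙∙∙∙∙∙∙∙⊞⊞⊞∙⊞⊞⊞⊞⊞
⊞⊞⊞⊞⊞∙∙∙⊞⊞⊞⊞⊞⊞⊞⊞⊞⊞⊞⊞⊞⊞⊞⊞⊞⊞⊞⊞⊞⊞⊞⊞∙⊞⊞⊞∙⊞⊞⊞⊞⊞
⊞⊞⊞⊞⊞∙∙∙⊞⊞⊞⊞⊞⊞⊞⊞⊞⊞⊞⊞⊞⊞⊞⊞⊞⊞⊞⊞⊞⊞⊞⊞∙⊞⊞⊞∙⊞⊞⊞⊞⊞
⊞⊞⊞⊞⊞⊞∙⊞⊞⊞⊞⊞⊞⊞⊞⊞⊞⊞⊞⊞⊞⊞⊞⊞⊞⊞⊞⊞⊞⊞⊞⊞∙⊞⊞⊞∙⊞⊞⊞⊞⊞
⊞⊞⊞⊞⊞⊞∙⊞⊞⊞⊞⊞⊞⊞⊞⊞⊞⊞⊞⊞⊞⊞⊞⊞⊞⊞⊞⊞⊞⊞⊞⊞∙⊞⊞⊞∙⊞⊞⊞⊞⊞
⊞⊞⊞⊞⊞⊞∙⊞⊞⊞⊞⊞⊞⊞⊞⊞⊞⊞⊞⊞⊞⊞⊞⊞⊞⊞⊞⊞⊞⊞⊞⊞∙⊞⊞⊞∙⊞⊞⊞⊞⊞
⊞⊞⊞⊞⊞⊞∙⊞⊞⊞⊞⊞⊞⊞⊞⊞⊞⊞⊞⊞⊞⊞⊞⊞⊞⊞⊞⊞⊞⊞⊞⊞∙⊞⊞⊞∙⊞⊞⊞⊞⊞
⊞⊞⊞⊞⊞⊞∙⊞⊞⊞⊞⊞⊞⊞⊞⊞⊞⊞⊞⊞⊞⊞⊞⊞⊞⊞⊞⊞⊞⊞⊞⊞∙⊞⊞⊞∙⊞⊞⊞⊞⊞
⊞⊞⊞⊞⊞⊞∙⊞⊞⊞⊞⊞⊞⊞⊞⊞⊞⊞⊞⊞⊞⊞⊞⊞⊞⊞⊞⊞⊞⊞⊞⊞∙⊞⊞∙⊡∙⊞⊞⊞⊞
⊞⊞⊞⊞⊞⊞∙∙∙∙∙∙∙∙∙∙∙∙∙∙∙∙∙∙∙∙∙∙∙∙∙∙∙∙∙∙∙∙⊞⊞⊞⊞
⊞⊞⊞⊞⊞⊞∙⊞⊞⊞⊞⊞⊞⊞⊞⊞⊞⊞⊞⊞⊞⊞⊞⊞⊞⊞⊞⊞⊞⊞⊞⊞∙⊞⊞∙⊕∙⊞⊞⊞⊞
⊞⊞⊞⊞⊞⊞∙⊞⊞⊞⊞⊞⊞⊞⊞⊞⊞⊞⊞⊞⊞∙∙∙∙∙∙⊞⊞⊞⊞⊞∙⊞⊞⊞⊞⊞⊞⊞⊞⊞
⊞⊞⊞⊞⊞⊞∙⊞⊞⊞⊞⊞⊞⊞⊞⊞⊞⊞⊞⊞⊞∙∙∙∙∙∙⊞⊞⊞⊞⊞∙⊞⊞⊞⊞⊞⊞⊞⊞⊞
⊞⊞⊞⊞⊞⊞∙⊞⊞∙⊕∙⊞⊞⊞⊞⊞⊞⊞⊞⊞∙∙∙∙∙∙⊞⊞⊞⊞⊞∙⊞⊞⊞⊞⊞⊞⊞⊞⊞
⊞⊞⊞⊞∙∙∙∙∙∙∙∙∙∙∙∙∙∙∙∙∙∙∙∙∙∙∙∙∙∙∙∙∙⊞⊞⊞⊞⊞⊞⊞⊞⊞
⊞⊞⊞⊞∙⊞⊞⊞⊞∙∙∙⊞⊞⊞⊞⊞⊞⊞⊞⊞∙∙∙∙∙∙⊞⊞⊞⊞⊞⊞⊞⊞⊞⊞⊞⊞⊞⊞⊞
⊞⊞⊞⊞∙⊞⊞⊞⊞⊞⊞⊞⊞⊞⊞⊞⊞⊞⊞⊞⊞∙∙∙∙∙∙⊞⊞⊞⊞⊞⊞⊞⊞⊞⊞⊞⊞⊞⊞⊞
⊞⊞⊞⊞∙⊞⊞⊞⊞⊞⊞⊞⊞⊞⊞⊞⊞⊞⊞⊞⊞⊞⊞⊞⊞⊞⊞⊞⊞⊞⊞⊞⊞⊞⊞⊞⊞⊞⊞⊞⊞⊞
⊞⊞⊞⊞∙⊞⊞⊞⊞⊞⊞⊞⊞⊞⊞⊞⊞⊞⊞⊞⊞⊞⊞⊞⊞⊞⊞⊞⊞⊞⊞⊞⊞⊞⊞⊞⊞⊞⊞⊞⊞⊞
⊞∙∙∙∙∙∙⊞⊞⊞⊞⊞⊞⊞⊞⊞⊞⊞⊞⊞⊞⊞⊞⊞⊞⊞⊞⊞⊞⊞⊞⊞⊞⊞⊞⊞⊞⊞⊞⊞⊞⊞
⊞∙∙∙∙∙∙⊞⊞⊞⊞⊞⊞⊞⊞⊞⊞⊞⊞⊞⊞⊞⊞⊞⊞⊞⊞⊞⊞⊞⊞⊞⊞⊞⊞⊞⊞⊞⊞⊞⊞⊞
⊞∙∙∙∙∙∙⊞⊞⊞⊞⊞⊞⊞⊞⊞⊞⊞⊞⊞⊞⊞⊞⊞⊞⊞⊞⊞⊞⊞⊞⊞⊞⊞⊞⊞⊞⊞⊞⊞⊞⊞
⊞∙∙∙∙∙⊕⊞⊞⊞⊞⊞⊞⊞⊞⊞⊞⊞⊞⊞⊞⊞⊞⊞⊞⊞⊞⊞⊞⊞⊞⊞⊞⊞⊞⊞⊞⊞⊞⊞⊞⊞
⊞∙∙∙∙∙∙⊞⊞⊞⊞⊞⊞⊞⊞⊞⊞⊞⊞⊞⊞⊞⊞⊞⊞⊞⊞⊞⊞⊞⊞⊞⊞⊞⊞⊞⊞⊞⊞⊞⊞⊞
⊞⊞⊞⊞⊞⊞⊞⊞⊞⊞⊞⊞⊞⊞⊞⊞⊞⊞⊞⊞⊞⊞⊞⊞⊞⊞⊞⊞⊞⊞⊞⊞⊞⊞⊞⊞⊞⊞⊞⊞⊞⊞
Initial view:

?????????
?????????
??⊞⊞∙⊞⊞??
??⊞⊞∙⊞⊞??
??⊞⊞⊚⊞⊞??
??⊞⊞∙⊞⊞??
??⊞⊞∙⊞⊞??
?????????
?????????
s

?????????
??⊞⊞∙⊞⊞??
??⊞⊞∙⊞⊞??
??⊞⊞∙⊞⊞??
??⊞⊞⊚⊞⊞??
??⊞⊞∙⊞⊞??
??⊞⊞∙⊞⊞??
?????????
?????????

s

??⊞⊞∙⊞⊞??
??⊞⊞∙⊞⊞??
??⊞⊞∙⊞⊞??
??⊞⊞∙⊞⊞??
??⊞⊞⊚⊞⊞??
??⊞⊞∙⊞⊞??
??⊞∙⊡∙⊞??
?????????
?????????

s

??⊞⊞∙⊞⊞??
??⊞⊞∙⊞⊞??
??⊞⊞∙⊞⊞??
??⊞⊞∙⊞⊞??
??⊞⊞⊚⊞⊞??
??⊞∙⊡∙⊞??
??∙∙∙∙⊞??
?????????
?????????

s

??⊞⊞∙⊞⊞??
??⊞⊞∙⊞⊞??
??⊞⊞∙⊞⊞??
??⊞⊞∙⊞⊞??
??⊞∙⊚∙⊞??
??∙∙∙∙⊞??
??⊞∙⊕∙⊞??
?????????
?????????

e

?⊞⊞∙⊞⊞???
?⊞⊞∙⊞⊞???
?⊞⊞∙⊞⊞⊞??
?⊞⊞∙⊞⊞⊞??
?⊞∙⊡⊚⊞⊞??
?∙∙∙∙⊞⊞??
?⊞∙⊕∙⊞⊞??
?????????
?????????

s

?⊞⊞∙⊞⊞???
?⊞⊞∙⊞⊞⊞??
?⊞⊞∙⊞⊞⊞??
?⊞∙⊡∙⊞⊞??
?∙∙∙⊚⊞⊞??
?⊞∙⊕∙⊞⊞??
??⊞⊞⊞⊞⊞??
?????????
?????????

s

?⊞⊞∙⊞⊞⊞??
?⊞⊞∙⊞⊞⊞??
?⊞∙⊡∙⊞⊞??
?∙∙∙∙⊞⊞??
?⊞∙⊕⊚⊞⊞??
??⊞⊞⊞⊞⊞??
??⊞⊞⊞⊞⊞??
?????????
?????????

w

??⊞⊞∙⊞⊞⊞?
??⊞⊞∙⊞⊞⊞?
??⊞∙⊡∙⊞⊞?
??∙∙∙∙⊞⊞?
??⊞∙⊚∙⊞⊞?
??⊞⊞⊞⊞⊞⊞?
??⊞⊞⊞⊞⊞⊞?
?????????
?????????

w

???⊞⊞∙⊞⊞⊞
???⊞⊞∙⊞⊞⊞
??⊞⊞∙⊡∙⊞⊞
??∙∙∙∙∙⊞⊞
??⊞⊞⊚⊕∙⊞⊞
??⊞⊞⊞⊞⊞⊞⊞
??⊞⊞⊞⊞⊞⊞⊞
?????????
?????????

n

???⊞⊞∙⊞⊞?
???⊞⊞∙⊞⊞⊞
??⊞⊞⊞∙⊞⊞⊞
??⊞⊞∙⊡∙⊞⊞
??∙∙⊚∙∙⊞⊞
??⊞⊞∙⊕∙⊞⊞
??⊞⊞⊞⊞⊞⊞⊞
??⊞⊞⊞⊞⊞⊞⊞
?????????

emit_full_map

?⊞⊞∙⊞⊞?
?⊞⊞∙⊞⊞?
?⊞⊞∙⊞⊞?
?⊞⊞∙⊞⊞?
?⊞⊞∙⊞⊞⊞
⊞⊞⊞∙⊞⊞⊞
⊞⊞∙⊡∙⊞⊞
∙∙⊚∙∙⊞⊞
⊞⊞∙⊕∙⊞⊞
⊞⊞⊞⊞⊞⊞⊞
⊞⊞⊞⊞⊞⊞⊞

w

????⊞⊞∙⊞⊞
????⊞⊞∙⊞⊞
??∙⊞⊞⊞∙⊞⊞
??∙⊞⊞∙⊡∙⊞
??∙∙⊚∙∙∙⊞
??∙⊞⊞∙⊕∙⊞
??∙⊞⊞⊞⊞⊞⊞
???⊞⊞⊞⊞⊞⊞
?????????

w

?????⊞⊞∙⊞
?????⊞⊞∙⊞
??⊞∙⊞⊞⊞∙⊞
??⊞∙⊞⊞∙⊡∙
??∙∙⊚∙∙∙∙
??⊞∙⊞⊞∙⊕∙
??⊞∙⊞⊞⊞⊞⊞
????⊞⊞⊞⊞⊞
?????????

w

??????⊞⊞∙
??????⊞⊞∙
??⊞⊞∙⊞⊞⊞∙
??⊞⊞∙⊞⊞∙⊡
??∙∙⊚∙∙∙∙
??⊞⊞∙⊞⊞∙⊕
??⊞⊞∙⊞⊞⊞⊞
?????⊞⊞⊞⊞
?????????

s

??????⊞⊞∙
??⊞⊞∙⊞⊞⊞∙
??⊞⊞∙⊞⊞∙⊡
??∙∙∙∙∙∙∙
??⊞⊞⊚⊞⊞∙⊕
??⊞⊞∙⊞⊞⊞⊞
??⊞⊞∙⊞⊞⊞⊞
?????????
?????????

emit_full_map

????⊞⊞∙⊞⊞?
????⊞⊞∙⊞⊞?
????⊞⊞∙⊞⊞?
????⊞⊞∙⊞⊞?
????⊞⊞∙⊞⊞⊞
⊞⊞∙⊞⊞⊞∙⊞⊞⊞
⊞⊞∙⊞⊞∙⊡∙⊞⊞
∙∙∙∙∙∙∙∙⊞⊞
⊞⊞⊚⊞⊞∙⊕∙⊞⊞
⊞⊞∙⊞⊞⊞⊞⊞⊞⊞
⊞⊞∙⊞⊞⊞⊞⊞⊞⊞

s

??⊞⊞∙⊞⊞⊞∙
??⊞⊞∙⊞⊞∙⊡
??∙∙∙∙∙∙∙
??⊞⊞∙⊞⊞∙⊕
??⊞⊞⊚⊞⊞⊞⊞
??⊞⊞∙⊞⊞⊞⊞
??⊞⊞∙⊞⊞??
?????????
?????????

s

??⊞⊞∙⊞⊞∙⊡
??∙∙∙∙∙∙∙
??⊞⊞∙⊞⊞∙⊕
??⊞⊞∙⊞⊞⊞⊞
??⊞⊞⊚⊞⊞⊞⊞
??⊞⊞∙⊞⊞??
??∙∙∙⊞⊞??
?????????
?????????

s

??∙∙∙∙∙∙∙
??⊞⊞∙⊞⊞∙⊕
??⊞⊞∙⊞⊞⊞⊞
??⊞⊞∙⊞⊞⊞⊞
??⊞⊞⊚⊞⊞??
??∙∙∙⊞⊞??
??⊞⊞⊞⊞⊞??
?????????
?????????

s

??⊞⊞∙⊞⊞∙⊕
??⊞⊞∙⊞⊞⊞⊞
??⊞⊞∙⊞⊞⊞⊞
??⊞⊞∙⊞⊞??
??∙∙⊚⊞⊞??
??⊞⊞⊞⊞⊞??
??⊞⊞⊞⊞⊞??
?????????
?????????

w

???⊞⊞∙⊞⊞∙
???⊞⊞∙⊞⊞⊞
??⊞⊞⊞∙⊞⊞⊞
??⊞⊞⊞∙⊞⊞?
??∙∙⊚∙⊞⊞?
??⊞⊞⊞⊞⊞⊞?
??⊞⊞⊞⊞⊞⊞?
?????????
?????????

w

????⊞⊞∙⊞⊞
????⊞⊞∙⊞⊞
??⊞⊞⊞⊞∙⊞⊞
??⊞⊞⊞⊞∙⊞⊞
??∙∙⊚∙∙⊞⊞
??⊞⊞⊞⊞⊞⊞⊞
??⊞⊞⊞⊞⊞⊞⊞
?????????
?????????

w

?????⊞⊞∙⊞
?????⊞⊞∙⊞
??⊞⊞⊞⊞⊞∙⊞
??⊞⊞⊞⊞⊞∙⊞
??∙∙⊚∙∙∙⊞
??⊞⊞⊞⊞⊞⊞⊞
??⊞⊞⊞⊞⊞⊞⊞
?????????
?????????

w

??????⊞⊞∙
??????⊞⊞∙
??∙⊞⊞⊞⊞⊞∙
??∙⊞⊞⊞⊞⊞∙
??∙∙⊚∙∙∙∙
??∙⊞⊞⊞⊞⊞⊞
??∙⊞⊞⊞⊞⊞⊞
?????????
?????????

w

???????⊞⊞
???????⊞⊞
??∙∙⊞⊞⊞⊞⊞
??∙∙⊞⊞⊞⊞⊞
??∙∙⊚∙∙∙∙
??∙∙⊞⊞⊞⊞⊞
??∙∙⊞⊞⊞⊞⊞
?????????
?????????

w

????????⊞
????????⊞
??∙∙∙⊞⊞⊞⊞
??∙∙∙⊞⊞⊞⊞
??∙∙⊚∙∙∙∙
??∙∙∙⊞⊞⊞⊞
??∙∙∙⊞⊞⊞⊞
?????????
?????????

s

????????⊞
??∙∙∙⊞⊞⊞⊞
??∙∙∙⊞⊞⊞⊞
??∙∙∙∙∙∙∙
??∙∙⊚⊞⊞⊞⊞
??∙∙∙⊞⊞⊞⊞
??⊞⊞⊞⊞⊞??
?????????
?????????

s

??∙∙∙⊞⊞⊞⊞
??∙∙∙⊞⊞⊞⊞
??∙∙∙∙∙∙∙
??∙∙∙⊞⊞⊞⊞
??∙∙⊚⊞⊞⊞⊞
??⊞⊞⊞⊞⊞??
??⊞⊞⊞⊞⊞??
?????????
?????????

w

???∙∙∙⊞⊞⊞
???∙∙∙⊞⊞⊞
??∙∙∙∙∙∙∙
??∙∙∙∙⊞⊞⊞
??∙∙⊚∙⊞⊞⊞
??⊞⊞⊞⊞⊞⊞?
??⊞⊞⊞⊞⊞⊞?
?????????
?????????

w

????∙∙∙⊞⊞
????∙∙∙⊞⊞
??∙∙∙∙∙∙∙
??∙∙∙∙∙⊞⊞
??∙∙⊚∙∙⊞⊞
??⊞⊞⊞⊞⊞⊞⊞
??⊞⊞⊞⊞⊞⊞⊞
?????????
?????????

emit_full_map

????????????⊞⊞∙⊞⊞?
????????????⊞⊞∙⊞⊞?
????????????⊞⊞∙⊞⊞?
????????????⊞⊞∙⊞⊞?
????????????⊞⊞∙⊞⊞⊞
????????⊞⊞∙⊞⊞⊞∙⊞⊞⊞
????????⊞⊞∙⊞⊞∙⊡∙⊞⊞
????????∙∙∙∙∙∙∙∙⊞⊞
????????⊞⊞∙⊞⊞∙⊕∙⊞⊞
????????⊞⊞∙⊞⊞⊞⊞⊞⊞⊞
??∙∙∙⊞⊞⊞⊞⊞∙⊞⊞⊞⊞⊞⊞⊞
??∙∙∙⊞⊞⊞⊞⊞∙⊞⊞?????
∙∙∙∙∙∙∙∙∙∙∙⊞⊞?????
∙∙∙∙∙⊞⊞⊞⊞⊞⊞⊞⊞?????
∙∙⊚∙∙⊞⊞⊞⊞⊞⊞⊞⊞?????
⊞⊞⊞⊞⊞⊞⊞???????????
⊞⊞⊞⊞⊞⊞⊞???????????

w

?????∙∙∙⊞
?????∙∙∙⊞
??∙∙∙∙∙∙∙
??∙∙∙∙∙∙⊞
??∙∙⊚∙∙∙⊞
??⊞⊞⊞⊞⊞⊞⊞
??⊞⊞⊞⊞⊞⊞⊞
?????????
?????????

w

??????∙∙∙
??????∙∙∙
??∙∙∙∙∙∙∙
??⊞∙∙∙∙∙∙
??⊞∙⊚∙∙∙∙
??⊞⊞⊞⊞⊞⊞⊞
??⊞⊞⊞⊞⊞⊞⊞
?????????
?????????

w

???????∙∙
???????∙∙
??∙∙∙∙∙∙∙
??⊞⊞∙∙∙∙∙
??⊞⊞⊚∙∙∙∙
??⊞⊞⊞⊞⊞⊞⊞
??⊞⊞⊞⊞⊞⊞⊞
?????????
?????????

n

?????????
???????∙∙
??⊞⊞∙∙∙∙∙
??∙∙∙∙∙∙∙
??⊞⊞⊚∙∙∙∙
??⊞⊞∙∙∙∙∙
??⊞⊞⊞⊞⊞⊞⊞
??⊞⊞⊞⊞⊞⊞⊞
?????????

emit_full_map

???????????????⊞⊞∙⊞⊞?
???????????????⊞⊞∙⊞⊞?
???????????????⊞⊞∙⊞⊞?
???????????????⊞⊞∙⊞⊞?
???????????????⊞⊞∙⊞⊞⊞
???????????⊞⊞∙⊞⊞⊞∙⊞⊞⊞
???????????⊞⊞∙⊞⊞∙⊡∙⊞⊞
???????????∙∙∙∙∙∙∙∙⊞⊞
???????????⊞⊞∙⊞⊞∙⊕∙⊞⊞
???????????⊞⊞∙⊞⊞⊞⊞⊞⊞⊞
?????∙∙∙⊞⊞⊞⊞⊞∙⊞⊞⊞⊞⊞⊞⊞
⊞⊞∙∙∙∙∙∙⊞⊞⊞⊞⊞∙⊞⊞?????
∙∙∙∙∙∙∙∙∙∙∙∙∙∙⊞⊞?????
⊞⊞⊚∙∙∙∙∙⊞⊞⊞⊞⊞⊞⊞⊞?????
⊞⊞∙∙∙∙∙∙⊞⊞⊞⊞⊞⊞⊞⊞?????
⊞⊞⊞⊞⊞⊞⊞⊞⊞⊞???????????
⊞⊞⊞⊞⊞⊞⊞⊞⊞⊞???????????
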